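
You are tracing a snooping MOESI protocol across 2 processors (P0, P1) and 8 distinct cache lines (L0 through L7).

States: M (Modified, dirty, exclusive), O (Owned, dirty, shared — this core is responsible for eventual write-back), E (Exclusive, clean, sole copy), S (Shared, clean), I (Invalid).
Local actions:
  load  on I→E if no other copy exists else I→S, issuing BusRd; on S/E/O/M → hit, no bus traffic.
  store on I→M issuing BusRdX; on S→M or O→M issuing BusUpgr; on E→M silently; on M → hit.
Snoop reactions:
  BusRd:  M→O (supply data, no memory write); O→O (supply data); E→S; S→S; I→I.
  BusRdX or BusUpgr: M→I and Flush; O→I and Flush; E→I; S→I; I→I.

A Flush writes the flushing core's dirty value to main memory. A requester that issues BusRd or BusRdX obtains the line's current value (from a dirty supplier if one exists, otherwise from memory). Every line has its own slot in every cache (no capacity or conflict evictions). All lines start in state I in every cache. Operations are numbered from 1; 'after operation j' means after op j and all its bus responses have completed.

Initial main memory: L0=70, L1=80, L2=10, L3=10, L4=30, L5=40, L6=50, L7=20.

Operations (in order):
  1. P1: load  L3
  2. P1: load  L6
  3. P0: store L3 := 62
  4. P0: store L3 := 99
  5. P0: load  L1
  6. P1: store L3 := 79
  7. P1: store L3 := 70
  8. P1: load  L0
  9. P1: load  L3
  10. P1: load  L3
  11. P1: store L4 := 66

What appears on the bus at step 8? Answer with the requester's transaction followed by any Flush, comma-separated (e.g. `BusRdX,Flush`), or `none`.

bus = BusRd

1. P1: load  L3  bus=[BusRd]  L3: P0=I P1=E  mem[L3]=10
2. P1: load  L6  bus=[BusRd]  L6: P0=I P1=E  mem[L6]=50
3. P0: store L3 := 62  bus=[BusRdX]  L3: P0=M P1=I  mem[L3]=10
4. P0: store L3 := 99  bus=[-]  L3: P0=M P1=I  mem[L3]=10
5. P0: load  L1  bus=[BusRd]  L1: P0=E P1=I  mem[L1]=80
6. P1: store L3 := 79  bus=[BusRdX,Flush]  L3: P0=I P1=M  mem[L3]=99
7. P1: store L3 := 70  bus=[-]  L3: P0=I P1=M  mem[L3]=99
8. P1: load  L0  bus=[BusRd]  L0: P0=I P1=E  mem[L0]=70
9. P1: load  L3  bus=[-]  L3: P0=I P1=M  mem[L3]=99
10. P1: load  L3  bus=[-]  L3: P0=I P1=M  mem[L3]=99
11. P1: store L4 := 66  bus=[BusRdX]  L4: P0=I P1=M  mem[L4]=30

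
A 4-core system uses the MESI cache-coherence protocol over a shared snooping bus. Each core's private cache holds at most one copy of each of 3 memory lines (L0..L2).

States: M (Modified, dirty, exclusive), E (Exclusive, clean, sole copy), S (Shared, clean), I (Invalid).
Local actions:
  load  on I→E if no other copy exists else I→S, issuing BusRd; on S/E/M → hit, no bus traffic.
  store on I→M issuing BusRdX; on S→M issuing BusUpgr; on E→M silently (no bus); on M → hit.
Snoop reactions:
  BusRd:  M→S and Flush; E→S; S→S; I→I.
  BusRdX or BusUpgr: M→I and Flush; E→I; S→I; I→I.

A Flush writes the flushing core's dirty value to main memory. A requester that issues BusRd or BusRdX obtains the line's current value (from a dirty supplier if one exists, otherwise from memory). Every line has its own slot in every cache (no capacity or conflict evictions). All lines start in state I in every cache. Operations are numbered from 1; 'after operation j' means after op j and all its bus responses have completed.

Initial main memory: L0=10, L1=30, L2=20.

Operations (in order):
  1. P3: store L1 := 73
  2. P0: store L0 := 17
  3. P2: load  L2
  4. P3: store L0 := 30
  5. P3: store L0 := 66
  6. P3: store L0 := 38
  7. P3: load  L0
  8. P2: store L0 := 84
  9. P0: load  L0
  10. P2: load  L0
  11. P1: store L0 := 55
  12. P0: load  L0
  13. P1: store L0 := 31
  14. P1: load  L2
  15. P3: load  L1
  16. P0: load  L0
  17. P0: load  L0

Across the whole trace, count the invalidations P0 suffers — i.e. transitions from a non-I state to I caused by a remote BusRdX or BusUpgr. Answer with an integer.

invalidations = 3

1. P3: store L1 := 73  bus=[BusRdX]  L1: P0=I P1=I P2=I P3=M  mem[L1]=30
2. P0: store L0 := 17  bus=[BusRdX]  L0: P0=M P1=I P2=I P3=I  mem[L0]=10
3. P2: load  L2  bus=[BusRd]  L2: P0=I P1=I P2=E P3=I  mem[L2]=20
4. P3: store L0 := 30  bus=[BusRdX,Flush]  L0: P0=I P1=I P2=I P3=M  mem[L0]=17
5. P3: store L0 := 66  bus=[-]  L0: P0=I P1=I P2=I P3=M  mem[L0]=17
6. P3: store L0 := 38  bus=[-]  L0: P0=I P1=I P2=I P3=M  mem[L0]=17
7. P3: load  L0  bus=[-]  L0: P0=I P1=I P2=I P3=M  mem[L0]=17
8. P2: store L0 := 84  bus=[BusRdX,Flush]  L0: P0=I P1=I P2=M P3=I  mem[L0]=38
9. P0: load  L0  bus=[BusRd,Flush]  L0: P0=S P1=I P2=S P3=I  mem[L0]=84
10. P2: load  L0  bus=[-]  L0: P0=S P1=I P2=S P3=I  mem[L0]=84
11. P1: store L0 := 55  bus=[BusRdX]  L0: P0=I P1=M P2=I P3=I  mem[L0]=84
12. P0: load  L0  bus=[BusRd,Flush]  L0: P0=S P1=S P2=I P3=I  mem[L0]=55
13. P1: store L0 := 31  bus=[BusUpgr]  L0: P0=I P1=M P2=I P3=I  mem[L0]=55
14. P1: load  L2  bus=[BusRd]  L2: P0=I P1=S P2=S P3=I  mem[L2]=20
15. P3: load  L1  bus=[-]  L1: P0=I P1=I P2=I P3=M  mem[L1]=30
16. P0: load  L0  bus=[BusRd,Flush]  L0: P0=S P1=S P2=I P3=I  mem[L0]=31
17. P0: load  L0  bus=[-]  L0: P0=S P1=S P2=I P3=I  mem[L0]=31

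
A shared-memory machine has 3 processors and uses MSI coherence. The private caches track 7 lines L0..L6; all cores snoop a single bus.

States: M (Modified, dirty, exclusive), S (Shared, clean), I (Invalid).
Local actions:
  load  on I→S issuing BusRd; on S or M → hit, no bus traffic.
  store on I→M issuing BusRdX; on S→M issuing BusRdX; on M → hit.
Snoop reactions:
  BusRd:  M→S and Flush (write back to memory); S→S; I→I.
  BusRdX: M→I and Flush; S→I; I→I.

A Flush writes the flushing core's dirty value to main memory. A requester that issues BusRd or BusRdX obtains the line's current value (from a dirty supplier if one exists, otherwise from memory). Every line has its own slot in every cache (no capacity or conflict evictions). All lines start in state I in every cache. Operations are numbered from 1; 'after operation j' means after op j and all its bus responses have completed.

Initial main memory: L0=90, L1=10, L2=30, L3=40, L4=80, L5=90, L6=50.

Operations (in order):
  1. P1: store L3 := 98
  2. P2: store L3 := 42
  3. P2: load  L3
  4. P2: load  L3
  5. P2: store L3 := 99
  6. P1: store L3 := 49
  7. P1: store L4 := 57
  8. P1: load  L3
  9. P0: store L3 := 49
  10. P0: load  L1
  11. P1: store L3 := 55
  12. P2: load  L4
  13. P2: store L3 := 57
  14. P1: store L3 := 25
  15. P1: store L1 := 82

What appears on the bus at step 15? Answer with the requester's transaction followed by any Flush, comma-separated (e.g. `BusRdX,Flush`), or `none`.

bus = BusRdX

[1] P1: store L3 := 98 | P0:I, P1:M(98), P2:I | bus: BusRdX
[2] P2: store L3 := 42 | P0:I, P1:I, P2:M(42) | bus: BusRdX,Flush
[3] P2: load  L3 | P0:I, P1:I, P2:M(42) | bus: none
[4] P2: load  L3 | P0:I, P1:I, P2:M(42) | bus: none
[5] P2: store L3 := 99 | P0:I, P1:I, P2:M(99) | bus: none
[6] P1: store L3 := 49 | P0:I, P1:M(49), P2:I | bus: BusRdX,Flush
[7] P1: store L4 := 57 | P0:I, P1:M(57), P2:I | bus: BusRdX
[8] P1: load  L3 | P0:I, P1:M(49), P2:I | bus: none
[9] P0: store L3 := 49 | P0:M(49), P1:I, P2:I | bus: BusRdX,Flush
[10] P0: load  L1 | P0:S(10), P1:I, P2:I | bus: BusRd
[11] P1: store L3 := 55 | P0:I, P1:M(55), P2:I | bus: BusRdX,Flush
[12] P2: load  L4 | P0:I, P1:S(57), P2:S(57) | bus: BusRd,Flush
[13] P2: store L3 := 57 | P0:I, P1:I, P2:M(57) | bus: BusRdX,Flush
[14] P1: store L3 := 25 | P0:I, P1:M(25), P2:I | bus: BusRdX,Flush
[15] P1: store L1 := 82 | P0:I, P1:M(82), P2:I | bus: BusRdX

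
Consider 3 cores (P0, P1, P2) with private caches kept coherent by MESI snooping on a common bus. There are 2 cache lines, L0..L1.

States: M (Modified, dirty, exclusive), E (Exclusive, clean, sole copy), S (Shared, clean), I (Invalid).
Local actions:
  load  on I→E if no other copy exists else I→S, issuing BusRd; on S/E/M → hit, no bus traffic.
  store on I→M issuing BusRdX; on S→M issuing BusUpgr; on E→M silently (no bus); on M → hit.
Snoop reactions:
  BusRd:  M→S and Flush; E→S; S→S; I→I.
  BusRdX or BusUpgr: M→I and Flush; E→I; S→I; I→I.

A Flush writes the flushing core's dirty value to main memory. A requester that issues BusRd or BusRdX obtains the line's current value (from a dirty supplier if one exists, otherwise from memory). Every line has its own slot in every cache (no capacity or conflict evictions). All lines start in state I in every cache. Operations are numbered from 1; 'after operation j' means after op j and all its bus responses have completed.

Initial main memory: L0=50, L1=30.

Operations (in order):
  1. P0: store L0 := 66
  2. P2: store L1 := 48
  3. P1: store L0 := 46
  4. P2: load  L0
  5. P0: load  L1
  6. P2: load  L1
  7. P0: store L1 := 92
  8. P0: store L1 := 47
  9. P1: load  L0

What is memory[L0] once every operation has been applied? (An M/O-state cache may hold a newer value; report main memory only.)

  op1 P0: store L0 := 66 → M/I/I on L0; bus BusRdX; mem=50
  op2 P2: store L1 := 48 → I/I/M on L1; bus BusRdX; mem=30
  op3 P1: store L0 := 46 → I/M/I on L0; bus BusRdX Flush; mem=66
  op4 P2: load  L0 → I/S/S on L0; bus BusRd Flush; mem=46
  op5 P0: load  L1 → S/I/S on L1; bus BusRd Flush; mem=48
  op6 P2: load  L1 → S/I/S on L1; bus (none); mem=48
  op7 P0: store L1 := 92 → M/I/I on L1; bus BusUpgr; mem=48
  op8 P0: store L1 := 47 → M/I/I on L1; bus (none); mem=48
  op9 P1: load  L0 → I/S/S on L0; bus (none); mem=46

memory[L0] = 46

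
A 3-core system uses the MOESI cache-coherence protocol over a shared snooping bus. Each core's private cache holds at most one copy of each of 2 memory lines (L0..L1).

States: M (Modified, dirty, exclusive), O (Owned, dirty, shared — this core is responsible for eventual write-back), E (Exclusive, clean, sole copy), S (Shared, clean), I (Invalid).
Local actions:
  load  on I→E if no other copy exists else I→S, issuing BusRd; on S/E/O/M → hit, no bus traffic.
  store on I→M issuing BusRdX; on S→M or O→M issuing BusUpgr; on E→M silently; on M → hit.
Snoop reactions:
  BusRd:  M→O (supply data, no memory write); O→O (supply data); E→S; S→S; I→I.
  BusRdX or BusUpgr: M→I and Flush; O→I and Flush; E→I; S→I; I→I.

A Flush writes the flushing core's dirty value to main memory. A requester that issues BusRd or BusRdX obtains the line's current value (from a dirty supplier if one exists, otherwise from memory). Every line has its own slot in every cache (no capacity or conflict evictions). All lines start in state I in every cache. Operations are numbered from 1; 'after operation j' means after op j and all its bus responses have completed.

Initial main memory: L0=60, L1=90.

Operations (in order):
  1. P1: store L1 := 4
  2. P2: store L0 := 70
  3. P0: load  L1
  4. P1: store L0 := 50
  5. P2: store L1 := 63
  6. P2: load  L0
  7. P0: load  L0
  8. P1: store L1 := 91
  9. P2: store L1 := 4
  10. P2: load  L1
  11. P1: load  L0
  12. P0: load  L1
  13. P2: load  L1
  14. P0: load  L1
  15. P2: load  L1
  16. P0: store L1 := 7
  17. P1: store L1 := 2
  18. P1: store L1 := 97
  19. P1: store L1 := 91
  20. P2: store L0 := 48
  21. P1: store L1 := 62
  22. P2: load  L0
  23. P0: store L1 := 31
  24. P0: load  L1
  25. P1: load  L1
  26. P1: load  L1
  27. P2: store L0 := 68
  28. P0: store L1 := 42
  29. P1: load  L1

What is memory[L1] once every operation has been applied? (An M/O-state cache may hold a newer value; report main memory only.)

memory[L1] = 62

  op1 P1: store L1 := 4 → I/M/I on L1; bus BusRdX; mem=90
  op2 P2: store L0 := 70 → I/I/M on L0; bus BusRdX; mem=60
  op3 P0: load  L1 → S/O/I on L1; bus BusRd; mem=90
  op4 P1: store L0 := 50 → I/M/I on L0; bus BusRdX Flush; mem=70
  op5 P2: store L1 := 63 → I/I/M on L1; bus BusRdX Flush; mem=4
  op6 P2: load  L0 → I/O/S on L0; bus BusRd; mem=70
  op7 P0: load  L0 → S/O/S on L0; bus BusRd; mem=70
  op8 P1: store L1 := 91 → I/M/I on L1; bus BusRdX Flush; mem=63
  op9 P2: store L1 := 4 → I/I/M on L1; bus BusRdX Flush; mem=91
  op10 P2: load  L1 → I/I/M on L1; bus (none); mem=91
  op11 P1: load  L0 → S/O/S on L0; bus (none); mem=70
  op12 P0: load  L1 → S/I/O on L1; bus BusRd; mem=91
  op13 P2: load  L1 → S/I/O on L1; bus (none); mem=91
  op14 P0: load  L1 → S/I/O on L1; bus (none); mem=91
  op15 P2: load  L1 → S/I/O on L1; bus (none); mem=91
  op16 P0: store L1 := 7 → M/I/I on L1; bus BusUpgr Flush; mem=4
  op17 P1: store L1 := 2 → I/M/I on L1; bus BusRdX Flush; mem=7
  op18 P1: store L1 := 97 → I/M/I on L1; bus (none); mem=7
  op19 P1: store L1 := 91 → I/M/I on L1; bus (none); mem=7
  op20 P2: store L0 := 48 → I/I/M on L0; bus BusUpgr Flush; mem=50
  op21 P1: store L1 := 62 → I/M/I on L1; bus (none); mem=7
  op22 P2: load  L0 → I/I/M on L0; bus (none); mem=50
  op23 P0: store L1 := 31 → M/I/I on L1; bus BusRdX Flush; mem=62
  op24 P0: load  L1 → M/I/I on L1; bus (none); mem=62
  op25 P1: load  L1 → O/S/I on L1; bus BusRd; mem=62
  op26 P1: load  L1 → O/S/I on L1; bus (none); mem=62
  op27 P2: store L0 := 68 → I/I/M on L0; bus (none); mem=50
  op28 P0: store L1 := 42 → M/I/I on L1; bus BusUpgr; mem=62
  op29 P1: load  L1 → O/S/I on L1; bus BusRd; mem=62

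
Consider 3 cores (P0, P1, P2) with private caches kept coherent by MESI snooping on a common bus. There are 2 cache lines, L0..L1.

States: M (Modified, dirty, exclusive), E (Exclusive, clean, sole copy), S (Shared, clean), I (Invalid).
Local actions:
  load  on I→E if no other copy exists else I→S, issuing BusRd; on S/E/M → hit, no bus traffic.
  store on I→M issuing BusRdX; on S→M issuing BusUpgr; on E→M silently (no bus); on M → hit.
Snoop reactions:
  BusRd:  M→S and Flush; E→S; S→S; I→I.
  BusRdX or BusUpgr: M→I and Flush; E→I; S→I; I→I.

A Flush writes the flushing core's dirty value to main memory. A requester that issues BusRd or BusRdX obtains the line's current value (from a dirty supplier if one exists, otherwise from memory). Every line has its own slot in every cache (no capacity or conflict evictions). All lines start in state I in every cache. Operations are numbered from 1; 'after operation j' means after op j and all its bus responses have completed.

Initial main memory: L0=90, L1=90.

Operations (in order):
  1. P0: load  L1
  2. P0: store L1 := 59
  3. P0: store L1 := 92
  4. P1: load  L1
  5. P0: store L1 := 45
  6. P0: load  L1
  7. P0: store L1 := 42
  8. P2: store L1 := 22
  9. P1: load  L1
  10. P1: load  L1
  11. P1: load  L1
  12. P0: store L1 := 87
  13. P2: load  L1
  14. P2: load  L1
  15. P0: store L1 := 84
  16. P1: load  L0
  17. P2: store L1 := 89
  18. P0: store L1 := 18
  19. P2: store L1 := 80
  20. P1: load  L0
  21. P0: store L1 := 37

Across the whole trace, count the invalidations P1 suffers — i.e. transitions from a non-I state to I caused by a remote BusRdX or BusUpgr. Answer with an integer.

invalidations = 2

  op1 P0: load  L1 → E/I/I on L1; bus BusRd; mem=90
  op2 P0: store L1 := 59 → M/I/I on L1; bus (none); mem=90
  op3 P0: store L1 := 92 → M/I/I on L1; bus (none); mem=90
  op4 P1: load  L1 → S/S/I on L1; bus BusRd Flush; mem=92
  op5 P0: store L1 := 45 → M/I/I on L1; bus BusUpgr; mem=92
  op6 P0: load  L1 → M/I/I on L1; bus (none); mem=92
  op7 P0: store L1 := 42 → M/I/I on L1; bus (none); mem=92
  op8 P2: store L1 := 22 → I/I/M on L1; bus BusRdX Flush; mem=42
  op9 P1: load  L1 → I/S/S on L1; bus BusRd Flush; mem=22
  op10 P1: load  L1 → I/S/S on L1; bus (none); mem=22
  op11 P1: load  L1 → I/S/S on L1; bus (none); mem=22
  op12 P0: store L1 := 87 → M/I/I on L1; bus BusRdX; mem=22
  op13 P2: load  L1 → S/I/S on L1; bus BusRd Flush; mem=87
  op14 P2: load  L1 → S/I/S on L1; bus (none); mem=87
  op15 P0: store L1 := 84 → M/I/I on L1; bus BusUpgr; mem=87
  op16 P1: load  L0 → I/E/I on L0; bus BusRd; mem=90
  op17 P2: store L1 := 89 → I/I/M on L1; bus BusRdX Flush; mem=84
  op18 P0: store L1 := 18 → M/I/I on L1; bus BusRdX Flush; mem=89
  op19 P2: store L1 := 80 → I/I/M on L1; bus BusRdX Flush; mem=18
  op20 P1: load  L0 → I/E/I on L0; bus (none); mem=90
  op21 P0: store L1 := 37 → M/I/I on L1; bus BusRdX Flush; mem=80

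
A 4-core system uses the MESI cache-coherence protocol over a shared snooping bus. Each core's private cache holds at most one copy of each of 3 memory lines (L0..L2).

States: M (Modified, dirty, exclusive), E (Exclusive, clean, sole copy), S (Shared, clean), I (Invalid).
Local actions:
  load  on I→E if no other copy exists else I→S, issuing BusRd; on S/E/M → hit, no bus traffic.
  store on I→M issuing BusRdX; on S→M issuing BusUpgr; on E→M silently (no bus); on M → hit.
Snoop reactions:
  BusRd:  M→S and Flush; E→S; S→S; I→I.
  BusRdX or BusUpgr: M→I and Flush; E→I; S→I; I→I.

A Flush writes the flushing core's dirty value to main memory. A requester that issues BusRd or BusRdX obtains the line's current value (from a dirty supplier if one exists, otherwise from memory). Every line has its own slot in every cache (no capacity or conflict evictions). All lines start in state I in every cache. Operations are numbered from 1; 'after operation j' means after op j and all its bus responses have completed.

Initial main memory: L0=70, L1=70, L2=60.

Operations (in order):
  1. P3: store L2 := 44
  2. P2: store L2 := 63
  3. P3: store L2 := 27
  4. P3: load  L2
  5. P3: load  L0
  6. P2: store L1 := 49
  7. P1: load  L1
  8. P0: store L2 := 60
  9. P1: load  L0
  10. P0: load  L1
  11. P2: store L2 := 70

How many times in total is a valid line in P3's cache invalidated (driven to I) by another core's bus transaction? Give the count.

1. P3: store L2 := 44  bus=[BusRdX]  L2: P0=I P1=I P2=I P3=M  mem[L2]=60
2. P2: store L2 := 63  bus=[BusRdX,Flush]  L2: P0=I P1=I P2=M P3=I  mem[L2]=44
3. P3: store L2 := 27  bus=[BusRdX,Flush]  L2: P0=I P1=I P2=I P3=M  mem[L2]=63
4. P3: load  L2  bus=[-]  L2: P0=I P1=I P2=I P3=M  mem[L2]=63
5. P3: load  L0  bus=[BusRd]  L0: P0=I P1=I P2=I P3=E  mem[L0]=70
6. P2: store L1 := 49  bus=[BusRdX]  L1: P0=I P1=I P2=M P3=I  mem[L1]=70
7. P1: load  L1  bus=[BusRd,Flush]  L1: P0=I P1=S P2=S P3=I  mem[L1]=49
8. P0: store L2 := 60  bus=[BusRdX,Flush]  L2: P0=M P1=I P2=I P3=I  mem[L2]=27
9. P1: load  L0  bus=[BusRd]  L0: P0=I P1=S P2=I P3=S  mem[L0]=70
10. P0: load  L1  bus=[BusRd]  L1: P0=S P1=S P2=S P3=I  mem[L1]=49
11. P2: store L2 := 70  bus=[BusRdX,Flush]  L2: P0=I P1=I P2=M P3=I  mem[L2]=60

invalidations = 2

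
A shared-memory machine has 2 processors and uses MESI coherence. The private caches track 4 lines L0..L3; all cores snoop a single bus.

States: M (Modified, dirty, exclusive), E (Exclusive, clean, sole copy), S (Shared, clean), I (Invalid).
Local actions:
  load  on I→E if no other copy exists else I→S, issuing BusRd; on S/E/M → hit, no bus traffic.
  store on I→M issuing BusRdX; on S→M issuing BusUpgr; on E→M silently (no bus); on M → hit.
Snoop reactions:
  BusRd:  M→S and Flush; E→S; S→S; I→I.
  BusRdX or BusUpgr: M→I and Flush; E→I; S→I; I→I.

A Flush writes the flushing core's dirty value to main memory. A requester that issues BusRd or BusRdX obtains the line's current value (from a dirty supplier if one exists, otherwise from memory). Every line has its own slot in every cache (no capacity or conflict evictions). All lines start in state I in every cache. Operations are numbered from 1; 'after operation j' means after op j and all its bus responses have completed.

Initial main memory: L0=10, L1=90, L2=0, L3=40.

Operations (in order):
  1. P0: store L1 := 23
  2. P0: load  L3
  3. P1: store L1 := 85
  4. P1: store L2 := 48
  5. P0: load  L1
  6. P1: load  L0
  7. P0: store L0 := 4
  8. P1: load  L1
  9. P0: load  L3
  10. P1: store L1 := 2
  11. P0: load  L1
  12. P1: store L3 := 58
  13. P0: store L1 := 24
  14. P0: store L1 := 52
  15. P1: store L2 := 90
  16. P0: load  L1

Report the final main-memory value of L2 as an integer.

memory[L2] = 0

step 1: P0: store L1 := 23  ⟶  MI  (L1)  txn=BusRdX  M[L1]=90
step 2: P0: load  L3  ⟶  EI  (L3)  txn=BusRd  M[L3]=40
step 3: P1: store L1 := 85  ⟶  IM  (L1)  txn=BusRdX+Flush  M[L1]=23
step 4: P1: store L2 := 48  ⟶  IM  (L2)  txn=BusRdX  M[L2]=0
step 5: P0: load  L1  ⟶  SS  (L1)  txn=BusRd+Flush  M[L1]=85
step 6: P1: load  L0  ⟶  IE  (L0)  txn=BusRd  M[L0]=10
step 7: P0: store L0 := 4  ⟶  MI  (L0)  txn=BusRdX  M[L0]=10
step 8: P1: load  L1  ⟶  SS  (L1)  txn=∅  M[L1]=85
step 9: P0: load  L3  ⟶  EI  (L3)  txn=∅  M[L3]=40
step 10: P1: store L1 := 2  ⟶  IM  (L1)  txn=BusUpgr  M[L1]=85
step 11: P0: load  L1  ⟶  SS  (L1)  txn=BusRd+Flush  M[L1]=2
step 12: P1: store L3 := 58  ⟶  IM  (L3)  txn=BusRdX  M[L3]=40
step 13: P0: store L1 := 24  ⟶  MI  (L1)  txn=BusUpgr  M[L1]=2
step 14: P0: store L1 := 52  ⟶  MI  (L1)  txn=∅  M[L1]=2
step 15: P1: store L2 := 90  ⟶  IM  (L2)  txn=∅  M[L2]=0
step 16: P0: load  L1  ⟶  MI  (L1)  txn=∅  M[L1]=2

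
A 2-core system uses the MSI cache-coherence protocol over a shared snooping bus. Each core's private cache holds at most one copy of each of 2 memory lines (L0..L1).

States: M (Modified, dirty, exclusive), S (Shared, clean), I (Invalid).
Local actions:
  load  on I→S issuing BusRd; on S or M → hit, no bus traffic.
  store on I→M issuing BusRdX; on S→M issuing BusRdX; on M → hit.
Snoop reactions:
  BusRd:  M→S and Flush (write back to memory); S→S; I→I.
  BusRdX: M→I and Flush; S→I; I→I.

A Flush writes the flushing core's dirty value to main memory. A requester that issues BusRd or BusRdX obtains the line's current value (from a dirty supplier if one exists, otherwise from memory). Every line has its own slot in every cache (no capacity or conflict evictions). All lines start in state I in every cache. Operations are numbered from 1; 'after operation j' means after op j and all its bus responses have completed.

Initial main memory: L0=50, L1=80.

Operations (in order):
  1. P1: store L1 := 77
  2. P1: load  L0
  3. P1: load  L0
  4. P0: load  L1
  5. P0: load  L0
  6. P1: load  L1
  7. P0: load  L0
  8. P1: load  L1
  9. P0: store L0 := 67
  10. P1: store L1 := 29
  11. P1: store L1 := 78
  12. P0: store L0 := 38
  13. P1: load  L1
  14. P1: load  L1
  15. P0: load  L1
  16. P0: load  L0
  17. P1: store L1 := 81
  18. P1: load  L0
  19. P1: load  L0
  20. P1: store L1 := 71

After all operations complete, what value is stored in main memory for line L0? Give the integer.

memory[L0] = 38

  op1 P1: store L1 := 77 → I/M on L1; bus BusRdX; mem=80
  op2 P1: load  L0 → I/S on L0; bus BusRd; mem=50
  op3 P1: load  L0 → I/S on L0; bus (none); mem=50
  op4 P0: load  L1 → S/S on L1; bus BusRd Flush; mem=77
  op5 P0: load  L0 → S/S on L0; bus BusRd; mem=50
  op6 P1: load  L1 → S/S on L1; bus (none); mem=77
  op7 P0: load  L0 → S/S on L0; bus (none); mem=50
  op8 P1: load  L1 → S/S on L1; bus (none); mem=77
  op9 P0: store L0 := 67 → M/I on L0; bus BusRdX; mem=50
  op10 P1: store L1 := 29 → I/M on L1; bus BusRdX; mem=77
  op11 P1: store L1 := 78 → I/M on L1; bus (none); mem=77
  op12 P0: store L0 := 38 → M/I on L0; bus (none); mem=50
  op13 P1: load  L1 → I/M on L1; bus (none); mem=77
  op14 P1: load  L1 → I/M on L1; bus (none); mem=77
  op15 P0: load  L1 → S/S on L1; bus BusRd Flush; mem=78
  op16 P0: load  L0 → M/I on L0; bus (none); mem=50
  op17 P1: store L1 := 81 → I/M on L1; bus BusRdX; mem=78
  op18 P1: load  L0 → S/S on L0; bus BusRd Flush; mem=38
  op19 P1: load  L0 → S/S on L0; bus (none); mem=38
  op20 P1: store L1 := 71 → I/M on L1; bus (none); mem=78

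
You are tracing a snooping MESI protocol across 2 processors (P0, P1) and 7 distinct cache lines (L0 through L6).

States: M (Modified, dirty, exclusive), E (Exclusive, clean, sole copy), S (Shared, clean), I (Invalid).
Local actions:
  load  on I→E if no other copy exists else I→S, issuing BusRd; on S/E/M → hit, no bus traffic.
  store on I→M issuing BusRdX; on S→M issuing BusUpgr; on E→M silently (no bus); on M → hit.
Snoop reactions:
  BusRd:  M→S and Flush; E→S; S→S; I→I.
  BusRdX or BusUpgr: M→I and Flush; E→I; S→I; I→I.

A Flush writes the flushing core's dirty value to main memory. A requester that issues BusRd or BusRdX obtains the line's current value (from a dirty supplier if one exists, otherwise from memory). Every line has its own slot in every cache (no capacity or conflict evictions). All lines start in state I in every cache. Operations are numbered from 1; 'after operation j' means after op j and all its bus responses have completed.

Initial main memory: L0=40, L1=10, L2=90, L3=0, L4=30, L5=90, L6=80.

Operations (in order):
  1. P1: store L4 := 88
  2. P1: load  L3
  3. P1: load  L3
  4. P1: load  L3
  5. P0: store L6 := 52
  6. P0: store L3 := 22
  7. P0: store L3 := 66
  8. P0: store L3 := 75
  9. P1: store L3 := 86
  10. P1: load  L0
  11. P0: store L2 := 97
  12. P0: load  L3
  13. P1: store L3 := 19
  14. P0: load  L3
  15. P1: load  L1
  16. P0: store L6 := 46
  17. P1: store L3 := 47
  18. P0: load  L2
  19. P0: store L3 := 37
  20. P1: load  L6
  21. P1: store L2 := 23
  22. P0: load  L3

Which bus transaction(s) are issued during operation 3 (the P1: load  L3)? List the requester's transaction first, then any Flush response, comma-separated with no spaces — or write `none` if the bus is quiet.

bus = none

  op1 P1: store L4 := 88 → I/M on L4; bus BusRdX; mem=30
  op2 P1: load  L3 → I/E on L3; bus BusRd; mem=0
  op3 P1: load  L3 → I/E on L3; bus (none); mem=0
  op4 P1: load  L3 → I/E on L3; bus (none); mem=0
  op5 P0: store L6 := 52 → M/I on L6; bus BusRdX; mem=80
  op6 P0: store L3 := 22 → M/I on L3; bus BusRdX; mem=0
  op7 P0: store L3 := 66 → M/I on L3; bus (none); mem=0
  op8 P0: store L3 := 75 → M/I on L3; bus (none); mem=0
  op9 P1: store L3 := 86 → I/M on L3; bus BusRdX Flush; mem=75
  op10 P1: load  L0 → I/E on L0; bus BusRd; mem=40
  op11 P0: store L2 := 97 → M/I on L2; bus BusRdX; mem=90
  op12 P0: load  L3 → S/S on L3; bus BusRd Flush; mem=86
  op13 P1: store L3 := 19 → I/M on L3; bus BusUpgr; mem=86
  op14 P0: load  L3 → S/S on L3; bus BusRd Flush; mem=19
  op15 P1: load  L1 → I/E on L1; bus BusRd; mem=10
  op16 P0: store L6 := 46 → M/I on L6; bus (none); mem=80
  op17 P1: store L3 := 47 → I/M on L3; bus BusUpgr; mem=19
  op18 P0: load  L2 → M/I on L2; bus (none); mem=90
  op19 P0: store L3 := 37 → M/I on L3; bus BusRdX Flush; mem=47
  op20 P1: load  L6 → S/S on L6; bus BusRd Flush; mem=46
  op21 P1: store L2 := 23 → I/M on L2; bus BusRdX Flush; mem=97
  op22 P0: load  L3 → M/I on L3; bus (none); mem=47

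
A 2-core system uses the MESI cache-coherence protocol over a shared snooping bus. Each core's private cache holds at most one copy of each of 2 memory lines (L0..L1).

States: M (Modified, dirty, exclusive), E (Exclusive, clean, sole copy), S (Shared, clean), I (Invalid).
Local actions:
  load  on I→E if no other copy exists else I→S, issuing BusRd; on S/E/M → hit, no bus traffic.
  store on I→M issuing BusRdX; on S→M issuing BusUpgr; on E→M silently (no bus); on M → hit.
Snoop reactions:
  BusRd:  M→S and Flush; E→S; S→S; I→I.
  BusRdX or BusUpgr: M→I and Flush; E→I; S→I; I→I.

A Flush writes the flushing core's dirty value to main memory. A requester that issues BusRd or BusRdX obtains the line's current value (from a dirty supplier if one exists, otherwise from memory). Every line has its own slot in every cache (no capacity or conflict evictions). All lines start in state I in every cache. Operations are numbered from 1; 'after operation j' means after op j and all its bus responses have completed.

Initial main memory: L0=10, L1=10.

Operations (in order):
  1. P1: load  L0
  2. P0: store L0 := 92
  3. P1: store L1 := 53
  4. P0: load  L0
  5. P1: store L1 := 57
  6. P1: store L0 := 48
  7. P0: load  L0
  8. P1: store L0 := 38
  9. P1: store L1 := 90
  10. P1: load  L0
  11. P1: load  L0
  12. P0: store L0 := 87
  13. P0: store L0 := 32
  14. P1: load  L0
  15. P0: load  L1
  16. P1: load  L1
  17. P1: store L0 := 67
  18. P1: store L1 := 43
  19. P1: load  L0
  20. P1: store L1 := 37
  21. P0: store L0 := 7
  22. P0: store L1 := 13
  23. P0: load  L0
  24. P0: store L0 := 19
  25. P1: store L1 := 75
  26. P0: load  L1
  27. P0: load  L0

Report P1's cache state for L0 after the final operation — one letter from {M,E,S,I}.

[1] P1: load  L0 | P0:I, P1:E(10) | bus: BusRd
[2] P0: store L0 := 92 | P0:M(92), P1:I | bus: BusRdX
[3] P1: store L1 := 53 | P0:I, P1:M(53) | bus: BusRdX
[4] P0: load  L0 | P0:M(92), P1:I | bus: none
[5] P1: store L1 := 57 | P0:I, P1:M(57) | bus: none
[6] P1: store L0 := 48 | P0:I, P1:M(48) | bus: BusRdX,Flush
[7] P0: load  L0 | P0:S(48), P1:S(48) | bus: BusRd,Flush
[8] P1: store L0 := 38 | P0:I, P1:M(38) | bus: BusUpgr
[9] P1: store L1 := 90 | P0:I, P1:M(90) | bus: none
[10] P1: load  L0 | P0:I, P1:M(38) | bus: none
[11] P1: load  L0 | P0:I, P1:M(38) | bus: none
[12] P0: store L0 := 87 | P0:M(87), P1:I | bus: BusRdX,Flush
[13] P0: store L0 := 32 | P0:M(32), P1:I | bus: none
[14] P1: load  L0 | P0:S(32), P1:S(32) | bus: BusRd,Flush
[15] P0: load  L1 | P0:S(90), P1:S(90) | bus: BusRd,Flush
[16] P1: load  L1 | P0:S(90), P1:S(90) | bus: none
[17] P1: store L0 := 67 | P0:I, P1:M(67) | bus: BusUpgr
[18] P1: store L1 := 43 | P0:I, P1:M(43) | bus: BusUpgr
[19] P1: load  L0 | P0:I, P1:M(67) | bus: none
[20] P1: store L1 := 37 | P0:I, P1:M(37) | bus: none
[21] P0: store L0 := 7 | P0:M(7), P1:I | bus: BusRdX,Flush
[22] P0: store L1 := 13 | P0:M(13), P1:I | bus: BusRdX,Flush
[23] P0: load  L0 | P0:M(7), P1:I | bus: none
[24] P0: store L0 := 19 | P0:M(19), P1:I | bus: none
[25] P1: store L1 := 75 | P0:I, P1:M(75) | bus: BusRdX,Flush
[26] P0: load  L1 | P0:S(75), P1:S(75) | bus: BusRd,Flush
[27] P0: load  L0 | P0:M(19), P1:I | bus: none

state = I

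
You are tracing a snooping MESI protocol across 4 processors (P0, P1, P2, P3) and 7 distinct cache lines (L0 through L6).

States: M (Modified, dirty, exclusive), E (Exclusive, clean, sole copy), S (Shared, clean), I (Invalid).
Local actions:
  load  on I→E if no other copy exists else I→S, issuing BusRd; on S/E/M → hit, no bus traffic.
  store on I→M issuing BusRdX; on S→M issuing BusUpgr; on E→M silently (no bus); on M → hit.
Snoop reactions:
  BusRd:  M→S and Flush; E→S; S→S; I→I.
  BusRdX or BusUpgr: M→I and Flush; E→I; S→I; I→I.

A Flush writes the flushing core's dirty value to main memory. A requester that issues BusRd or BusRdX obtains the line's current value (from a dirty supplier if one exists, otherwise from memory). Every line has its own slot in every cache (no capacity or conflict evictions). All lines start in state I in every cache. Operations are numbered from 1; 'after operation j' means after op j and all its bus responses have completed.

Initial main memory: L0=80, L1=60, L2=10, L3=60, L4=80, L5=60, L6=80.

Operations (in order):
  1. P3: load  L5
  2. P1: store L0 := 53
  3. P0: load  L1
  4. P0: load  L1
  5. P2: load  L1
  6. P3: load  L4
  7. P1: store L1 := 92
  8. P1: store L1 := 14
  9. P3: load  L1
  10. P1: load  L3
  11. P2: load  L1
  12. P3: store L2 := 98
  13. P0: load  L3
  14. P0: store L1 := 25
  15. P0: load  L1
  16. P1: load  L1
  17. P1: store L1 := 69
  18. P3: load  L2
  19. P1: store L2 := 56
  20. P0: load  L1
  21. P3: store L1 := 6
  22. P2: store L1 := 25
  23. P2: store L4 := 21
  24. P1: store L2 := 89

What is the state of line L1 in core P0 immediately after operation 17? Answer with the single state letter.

state = I

[1] P3: load  L5 | P0:I, P1:I, P2:I, P3:E(60) | bus: BusRd
[2] P1: store L0 := 53 | P0:I, P1:M(53), P2:I, P3:I | bus: BusRdX
[3] P0: load  L1 | P0:E(60), P1:I, P2:I, P3:I | bus: BusRd
[4] P0: load  L1 | P0:E(60), P1:I, P2:I, P3:I | bus: none
[5] P2: load  L1 | P0:S(60), P1:I, P2:S(60), P3:I | bus: BusRd
[6] P3: load  L4 | P0:I, P1:I, P2:I, P3:E(80) | bus: BusRd
[7] P1: store L1 := 92 | P0:I, P1:M(92), P2:I, P3:I | bus: BusRdX
[8] P1: store L1 := 14 | P0:I, P1:M(14), P2:I, P3:I | bus: none
[9] P3: load  L1 | P0:I, P1:S(14), P2:I, P3:S(14) | bus: BusRd,Flush
[10] P1: load  L3 | P0:I, P1:E(60), P2:I, P3:I | bus: BusRd
[11] P2: load  L1 | P0:I, P1:S(14), P2:S(14), P3:S(14) | bus: BusRd
[12] P3: store L2 := 98 | P0:I, P1:I, P2:I, P3:M(98) | bus: BusRdX
[13] P0: load  L3 | P0:S(60), P1:S(60), P2:I, P3:I | bus: BusRd
[14] P0: store L1 := 25 | P0:M(25), P1:I, P2:I, P3:I | bus: BusRdX
[15] P0: load  L1 | P0:M(25), P1:I, P2:I, P3:I | bus: none
[16] P1: load  L1 | P0:S(25), P1:S(25), P2:I, P3:I | bus: BusRd,Flush
[17] P1: store L1 := 69 | P0:I, P1:M(69), P2:I, P3:I | bus: BusUpgr
[18] P3: load  L2 | P0:I, P1:I, P2:I, P3:M(98) | bus: none
[19] P1: store L2 := 56 | P0:I, P1:M(56), P2:I, P3:I | bus: BusRdX,Flush
[20] P0: load  L1 | P0:S(69), P1:S(69), P2:I, P3:I | bus: BusRd,Flush
[21] P3: store L1 := 6 | P0:I, P1:I, P2:I, P3:M(6) | bus: BusRdX
[22] P2: store L1 := 25 | P0:I, P1:I, P2:M(25), P3:I | bus: BusRdX,Flush
[23] P2: store L4 := 21 | P0:I, P1:I, P2:M(21), P3:I | bus: BusRdX
[24] P1: store L2 := 89 | P0:I, P1:M(89), P2:I, P3:I | bus: none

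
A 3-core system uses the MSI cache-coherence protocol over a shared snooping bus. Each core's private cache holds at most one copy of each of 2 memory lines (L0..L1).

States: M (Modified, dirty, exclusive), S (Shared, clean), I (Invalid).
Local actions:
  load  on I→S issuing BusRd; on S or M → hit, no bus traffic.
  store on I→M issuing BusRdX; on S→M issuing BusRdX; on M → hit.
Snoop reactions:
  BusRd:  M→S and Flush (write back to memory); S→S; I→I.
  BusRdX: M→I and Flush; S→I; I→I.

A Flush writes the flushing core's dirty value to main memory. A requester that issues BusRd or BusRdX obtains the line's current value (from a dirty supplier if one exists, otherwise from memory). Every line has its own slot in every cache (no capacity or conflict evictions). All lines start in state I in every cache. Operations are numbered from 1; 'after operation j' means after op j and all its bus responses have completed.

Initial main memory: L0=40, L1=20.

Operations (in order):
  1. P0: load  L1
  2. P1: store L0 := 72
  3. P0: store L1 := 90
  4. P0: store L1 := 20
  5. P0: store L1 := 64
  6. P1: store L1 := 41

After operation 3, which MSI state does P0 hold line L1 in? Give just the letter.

  op1 P0: load  L1 → S/I/I on L1; bus BusRd; mem=20
  op2 P1: store L0 := 72 → I/M/I on L0; bus BusRdX; mem=40
  op3 P0: store L1 := 90 → M/I/I on L1; bus BusRdX; mem=20
  op4 P0: store L1 := 20 → M/I/I on L1; bus (none); mem=20
  op5 P0: store L1 := 64 → M/I/I on L1; bus (none); mem=20
  op6 P1: store L1 := 41 → I/M/I on L1; bus BusRdX Flush; mem=64

state = M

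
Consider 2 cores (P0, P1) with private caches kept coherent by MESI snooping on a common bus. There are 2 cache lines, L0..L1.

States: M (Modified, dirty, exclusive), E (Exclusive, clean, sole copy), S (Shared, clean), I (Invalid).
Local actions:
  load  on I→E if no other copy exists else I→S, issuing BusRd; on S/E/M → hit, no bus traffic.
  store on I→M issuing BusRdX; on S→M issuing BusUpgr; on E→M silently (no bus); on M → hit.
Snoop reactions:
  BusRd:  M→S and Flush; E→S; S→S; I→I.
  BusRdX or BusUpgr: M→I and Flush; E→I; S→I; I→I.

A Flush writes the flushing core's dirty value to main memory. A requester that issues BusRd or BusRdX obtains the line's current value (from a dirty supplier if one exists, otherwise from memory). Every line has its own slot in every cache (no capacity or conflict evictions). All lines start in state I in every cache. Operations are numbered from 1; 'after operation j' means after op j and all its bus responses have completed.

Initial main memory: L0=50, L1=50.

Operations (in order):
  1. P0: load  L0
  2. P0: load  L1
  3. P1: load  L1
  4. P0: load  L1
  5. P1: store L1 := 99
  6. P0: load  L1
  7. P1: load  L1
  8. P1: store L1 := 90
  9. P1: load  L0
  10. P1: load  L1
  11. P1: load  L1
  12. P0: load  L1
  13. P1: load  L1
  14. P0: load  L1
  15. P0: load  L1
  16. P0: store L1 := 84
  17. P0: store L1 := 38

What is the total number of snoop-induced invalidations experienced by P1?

invalidations = 1

  op1 P0: load  L0 → E/I on L0; bus BusRd; mem=50
  op2 P0: load  L1 → E/I on L1; bus BusRd; mem=50
  op3 P1: load  L1 → S/S on L1; bus BusRd; mem=50
  op4 P0: load  L1 → S/S on L1; bus (none); mem=50
  op5 P1: store L1 := 99 → I/M on L1; bus BusUpgr; mem=50
  op6 P0: load  L1 → S/S on L1; bus BusRd Flush; mem=99
  op7 P1: load  L1 → S/S on L1; bus (none); mem=99
  op8 P1: store L1 := 90 → I/M on L1; bus BusUpgr; mem=99
  op9 P1: load  L0 → S/S on L0; bus BusRd; mem=50
  op10 P1: load  L1 → I/M on L1; bus (none); mem=99
  op11 P1: load  L1 → I/M on L1; bus (none); mem=99
  op12 P0: load  L1 → S/S on L1; bus BusRd Flush; mem=90
  op13 P1: load  L1 → S/S on L1; bus (none); mem=90
  op14 P0: load  L1 → S/S on L1; bus (none); mem=90
  op15 P0: load  L1 → S/S on L1; bus (none); mem=90
  op16 P0: store L1 := 84 → M/I on L1; bus BusUpgr; mem=90
  op17 P0: store L1 := 38 → M/I on L1; bus (none); mem=90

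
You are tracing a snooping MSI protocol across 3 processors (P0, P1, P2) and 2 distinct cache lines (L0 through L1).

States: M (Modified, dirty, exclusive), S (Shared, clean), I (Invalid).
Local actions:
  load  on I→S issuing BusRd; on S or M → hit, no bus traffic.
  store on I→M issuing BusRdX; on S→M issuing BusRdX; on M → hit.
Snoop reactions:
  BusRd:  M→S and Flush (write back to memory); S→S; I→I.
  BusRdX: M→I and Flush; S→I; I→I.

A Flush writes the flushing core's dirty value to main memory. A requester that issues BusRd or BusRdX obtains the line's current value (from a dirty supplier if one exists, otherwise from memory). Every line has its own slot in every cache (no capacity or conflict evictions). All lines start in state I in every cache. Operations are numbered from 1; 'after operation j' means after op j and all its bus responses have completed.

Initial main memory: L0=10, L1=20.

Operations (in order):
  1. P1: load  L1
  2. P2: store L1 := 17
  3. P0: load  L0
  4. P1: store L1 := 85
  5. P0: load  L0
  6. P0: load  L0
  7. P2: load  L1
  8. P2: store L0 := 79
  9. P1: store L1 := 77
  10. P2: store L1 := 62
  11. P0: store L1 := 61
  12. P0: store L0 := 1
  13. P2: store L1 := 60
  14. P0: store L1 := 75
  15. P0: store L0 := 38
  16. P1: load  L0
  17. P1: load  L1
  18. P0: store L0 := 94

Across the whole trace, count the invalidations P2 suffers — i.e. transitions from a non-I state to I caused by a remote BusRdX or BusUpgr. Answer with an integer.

invalidations = 5

step 1: P1: load  L1  ⟶  ISI  (L1)  txn=BusRd  M[L1]=20
step 2: P2: store L1 := 17  ⟶  IIM  (L1)  txn=BusRdX  M[L1]=20
step 3: P0: load  L0  ⟶  SII  (L0)  txn=BusRd  M[L0]=10
step 4: P1: store L1 := 85  ⟶  IMI  (L1)  txn=BusRdX+Flush  M[L1]=17
step 5: P0: load  L0  ⟶  SII  (L0)  txn=∅  M[L0]=10
step 6: P0: load  L0  ⟶  SII  (L0)  txn=∅  M[L0]=10
step 7: P2: load  L1  ⟶  ISS  (L1)  txn=BusRd+Flush  M[L1]=85
step 8: P2: store L0 := 79  ⟶  IIM  (L0)  txn=BusRdX  M[L0]=10
step 9: P1: store L1 := 77  ⟶  IMI  (L1)  txn=BusRdX  M[L1]=85
step 10: P2: store L1 := 62  ⟶  IIM  (L1)  txn=BusRdX+Flush  M[L1]=77
step 11: P0: store L1 := 61  ⟶  MII  (L1)  txn=BusRdX+Flush  M[L1]=62
step 12: P0: store L0 := 1  ⟶  MII  (L0)  txn=BusRdX+Flush  M[L0]=79
step 13: P2: store L1 := 60  ⟶  IIM  (L1)  txn=BusRdX+Flush  M[L1]=61
step 14: P0: store L1 := 75  ⟶  MII  (L1)  txn=BusRdX+Flush  M[L1]=60
step 15: P0: store L0 := 38  ⟶  MII  (L0)  txn=∅  M[L0]=79
step 16: P1: load  L0  ⟶  SSI  (L0)  txn=BusRd+Flush  M[L0]=38
step 17: P1: load  L1  ⟶  SSI  (L1)  txn=BusRd+Flush  M[L1]=75
step 18: P0: store L0 := 94  ⟶  MII  (L0)  txn=BusRdX  M[L0]=38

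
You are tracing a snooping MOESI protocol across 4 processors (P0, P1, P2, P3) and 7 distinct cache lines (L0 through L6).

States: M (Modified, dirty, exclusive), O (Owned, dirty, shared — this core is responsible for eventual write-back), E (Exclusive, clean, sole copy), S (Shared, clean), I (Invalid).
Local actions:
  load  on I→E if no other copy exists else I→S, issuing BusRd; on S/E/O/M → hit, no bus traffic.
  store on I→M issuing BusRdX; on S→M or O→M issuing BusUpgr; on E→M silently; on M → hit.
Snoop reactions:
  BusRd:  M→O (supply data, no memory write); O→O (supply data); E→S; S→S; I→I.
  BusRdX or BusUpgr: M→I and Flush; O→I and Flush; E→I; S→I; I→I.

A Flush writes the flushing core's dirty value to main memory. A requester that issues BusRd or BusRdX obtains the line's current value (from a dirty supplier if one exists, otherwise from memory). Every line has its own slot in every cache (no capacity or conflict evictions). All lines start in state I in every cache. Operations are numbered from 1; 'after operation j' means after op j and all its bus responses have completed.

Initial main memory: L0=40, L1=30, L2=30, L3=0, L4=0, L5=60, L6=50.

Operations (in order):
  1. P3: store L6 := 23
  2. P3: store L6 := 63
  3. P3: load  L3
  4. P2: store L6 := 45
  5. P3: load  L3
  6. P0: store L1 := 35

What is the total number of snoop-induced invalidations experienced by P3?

1. P3: store L6 := 23  bus=[BusRdX]  L6: P0=I P1=I P2=I P3=M  mem[L6]=50
2. P3: store L6 := 63  bus=[-]  L6: P0=I P1=I P2=I P3=M  mem[L6]=50
3. P3: load  L3  bus=[BusRd]  L3: P0=I P1=I P2=I P3=E  mem[L3]=0
4. P2: store L6 := 45  bus=[BusRdX,Flush]  L6: P0=I P1=I P2=M P3=I  mem[L6]=63
5. P3: load  L3  bus=[-]  L3: P0=I P1=I P2=I P3=E  mem[L3]=0
6. P0: store L1 := 35  bus=[BusRdX]  L1: P0=M P1=I P2=I P3=I  mem[L1]=30

invalidations = 1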